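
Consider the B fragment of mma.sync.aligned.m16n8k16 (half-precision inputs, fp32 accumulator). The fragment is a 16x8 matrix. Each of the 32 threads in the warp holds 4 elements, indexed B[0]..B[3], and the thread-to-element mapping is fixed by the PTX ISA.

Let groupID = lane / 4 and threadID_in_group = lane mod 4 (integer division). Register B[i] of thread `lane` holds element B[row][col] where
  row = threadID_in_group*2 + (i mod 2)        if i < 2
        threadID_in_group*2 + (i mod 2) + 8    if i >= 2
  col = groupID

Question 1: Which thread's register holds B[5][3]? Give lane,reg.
14,1

c: 3->gid=3  r: 5->r8=0,tid=2,i&1=1
L=3*4+2=14  i=0*2+1=1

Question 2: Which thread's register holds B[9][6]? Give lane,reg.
c=6->g=6  r=9->rb=1,t=0,b0=1
L=6*4+0=24  i=1*2+1=3

24,3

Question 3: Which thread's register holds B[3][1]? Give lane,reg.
c=1->g=1  r=3->rb=0,t=1,b0=1
L=1*4+1=5  i=0*2+1=1

5,1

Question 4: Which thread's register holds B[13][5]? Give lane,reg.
c=5->g=5  r=13->rb=1,t=2,b0=1
L=5*4+2=22  i=1*2+1=3

22,3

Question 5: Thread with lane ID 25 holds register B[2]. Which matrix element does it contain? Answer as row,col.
10,6

25: g=6,t=1
[2] (1*2+0+8,6) = (10,6)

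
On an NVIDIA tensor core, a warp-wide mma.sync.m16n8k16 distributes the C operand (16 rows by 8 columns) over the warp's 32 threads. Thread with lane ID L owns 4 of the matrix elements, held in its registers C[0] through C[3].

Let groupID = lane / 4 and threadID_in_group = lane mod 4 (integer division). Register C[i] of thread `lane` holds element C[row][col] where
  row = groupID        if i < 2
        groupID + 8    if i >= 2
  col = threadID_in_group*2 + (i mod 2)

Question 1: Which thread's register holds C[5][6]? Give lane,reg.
23,0

r=5->g=5,rb=0  c=6->t=3,b0=0
L=5*4+3=23  i=0*2+0=0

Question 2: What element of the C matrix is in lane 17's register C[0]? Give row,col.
4,2

lane 17->17/4=4, 17 mod 4=1
i=0  r:4+0->4  c:2·1+0->2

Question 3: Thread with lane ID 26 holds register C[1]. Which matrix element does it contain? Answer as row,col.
6,5

lane 26→26/4=6, 26 mod 4=2
i=1  r:6+0→6  c:2·2+1→5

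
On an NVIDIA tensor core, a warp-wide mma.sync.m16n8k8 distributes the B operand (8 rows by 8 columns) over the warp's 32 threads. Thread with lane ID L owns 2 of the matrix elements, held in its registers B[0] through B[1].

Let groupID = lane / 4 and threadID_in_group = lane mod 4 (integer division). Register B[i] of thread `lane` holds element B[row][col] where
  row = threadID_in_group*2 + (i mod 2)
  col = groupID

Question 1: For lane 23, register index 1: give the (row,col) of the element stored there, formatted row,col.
7,5

lane 23: g=5 (23/4), t=3 (23%4)
i=1: r=3*2+1=7, c=g=5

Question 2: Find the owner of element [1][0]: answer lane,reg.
0,1

c:0=>grp=0  r:1=>tig=0,lo=1
L=0*4+0=0  i=1=1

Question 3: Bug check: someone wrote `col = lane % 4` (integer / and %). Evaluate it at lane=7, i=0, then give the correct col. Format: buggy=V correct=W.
buggy=3 correct=1

`lane % 4`[7,0]->3
7: gid=1,tid=3
[0] (3*2+0,1) = (6,1)
col: 3 vs 1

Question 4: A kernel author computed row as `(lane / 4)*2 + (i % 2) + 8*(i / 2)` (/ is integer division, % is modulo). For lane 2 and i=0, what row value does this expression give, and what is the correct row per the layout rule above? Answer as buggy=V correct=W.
`(lane / 4)*2 + (i % 2) + 8*(i / 2)`[2,0]->0
lane 2: gid=0 (2/4), tid=2 (2%4)
i=0: r=2*2+0=4, c=gid=0
row: 0 vs 4

buggy=0 correct=4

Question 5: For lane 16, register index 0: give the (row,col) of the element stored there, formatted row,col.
lane 16: gr=4 (16/4), th=0 (16%4)
i=0: r=0*2+0=0, c=gr=4

0,4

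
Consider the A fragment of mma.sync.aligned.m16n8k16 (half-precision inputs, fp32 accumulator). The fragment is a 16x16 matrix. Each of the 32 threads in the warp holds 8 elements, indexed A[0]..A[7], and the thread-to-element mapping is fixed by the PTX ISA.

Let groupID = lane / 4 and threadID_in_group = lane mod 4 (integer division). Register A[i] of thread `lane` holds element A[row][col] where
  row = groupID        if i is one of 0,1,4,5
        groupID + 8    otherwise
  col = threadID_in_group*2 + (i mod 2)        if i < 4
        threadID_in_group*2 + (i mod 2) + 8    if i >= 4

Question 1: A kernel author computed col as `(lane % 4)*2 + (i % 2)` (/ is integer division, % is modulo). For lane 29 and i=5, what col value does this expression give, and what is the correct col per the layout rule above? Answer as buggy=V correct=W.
buggy=3 correct=11

`(lane % 4)*2 + (i % 2)`[29,5]->3
L=29->gid=29>>2=7, tid=29&3=1
[5]->row 7+0=7  col 1·2+1+8=11
col: 3 vs 11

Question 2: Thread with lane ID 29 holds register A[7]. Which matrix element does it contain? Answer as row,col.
lane 29⇒29/4=7, 29 mod 4=1
i=7  r:7+8⇒15  c:2·1+1+8⇒11

15,11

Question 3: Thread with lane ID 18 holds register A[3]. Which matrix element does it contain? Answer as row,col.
12,5

lane 18=>18/4=4, 18 mod 4=2
i=3  r:4+8=>12  c:2·2+1+0=>5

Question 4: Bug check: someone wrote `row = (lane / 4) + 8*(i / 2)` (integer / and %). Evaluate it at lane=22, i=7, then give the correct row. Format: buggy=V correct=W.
`(lane / 4) + 8*(i / 2)`[22,7]→29
L=22→G=22>>2=5, T=22&3=2
[7]→row 5+8=13  col 2·2+1+8=13
row: 29 vs 13

buggy=29 correct=13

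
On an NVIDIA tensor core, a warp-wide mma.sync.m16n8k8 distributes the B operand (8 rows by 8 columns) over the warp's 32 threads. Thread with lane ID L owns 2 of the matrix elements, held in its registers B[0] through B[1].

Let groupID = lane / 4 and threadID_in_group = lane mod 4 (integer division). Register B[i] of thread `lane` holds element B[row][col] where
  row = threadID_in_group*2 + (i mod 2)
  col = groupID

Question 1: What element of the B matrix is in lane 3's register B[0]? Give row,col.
6,0

lane 3: G=0 (3/4), T=3 (3%4)
i=0: r=3*2+0=6, c=G=0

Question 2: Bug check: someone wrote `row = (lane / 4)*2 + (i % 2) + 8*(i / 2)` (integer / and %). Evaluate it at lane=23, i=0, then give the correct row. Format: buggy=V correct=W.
buggy=10 correct=6

`(lane / 4)*2 + (i % 2) + 8*(i / 2)`[23,0]⇒10
lane 23⇒23/4=5, 23 mod 4=3
i=0  r:2·3+0⇒6  c:5
row: 10 vs 6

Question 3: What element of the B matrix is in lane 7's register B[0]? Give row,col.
lane 7: g=1 (7/4), t=3 (7%4)
i=0: r=3*2+0=6, c=g=1

6,1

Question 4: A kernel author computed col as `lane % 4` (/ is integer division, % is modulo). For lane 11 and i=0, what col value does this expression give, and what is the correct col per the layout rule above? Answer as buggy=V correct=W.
buggy=3 correct=2

`lane % 4`[11,0]->3
lane 11: g=2 (11/4), t=3 (11%4)
i=0: r=3*2+0=6, c=g=2
col: 3 vs 2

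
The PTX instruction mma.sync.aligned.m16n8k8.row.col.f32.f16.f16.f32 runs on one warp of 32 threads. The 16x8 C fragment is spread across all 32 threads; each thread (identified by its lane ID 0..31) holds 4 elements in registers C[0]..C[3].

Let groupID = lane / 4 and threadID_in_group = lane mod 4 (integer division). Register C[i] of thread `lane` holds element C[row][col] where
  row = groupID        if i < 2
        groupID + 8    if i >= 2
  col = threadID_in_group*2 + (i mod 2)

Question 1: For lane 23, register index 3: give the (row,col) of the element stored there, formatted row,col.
lane 23->23/4=5, 23 mod 4=3
i=3  r:5+8->13  c:2·3+1->7

13,7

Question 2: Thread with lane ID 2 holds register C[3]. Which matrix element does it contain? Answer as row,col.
8,5

lane 2: grp=0 (2/4), tig=2 (2%4)
i=3: r=0+8=8, c=2*2+1=5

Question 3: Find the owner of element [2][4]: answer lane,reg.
10,0

r: 2->gid=2,r8=0  c: 4->tid=2,i&1=0
L=2*4+2=10  i=0*2+0=0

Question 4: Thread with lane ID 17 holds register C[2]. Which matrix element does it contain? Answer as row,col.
12,2

L=17→G=17>>2=4, T=17&3=1
[2]→row 4+8=12  col 1·2+0=2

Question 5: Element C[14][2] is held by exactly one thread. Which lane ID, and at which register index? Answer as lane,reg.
r=14⇒gr=6,Rb=1  c=2⇒th=1,odd=0
L=6*4+1=25  i=1*2+0=2

25,2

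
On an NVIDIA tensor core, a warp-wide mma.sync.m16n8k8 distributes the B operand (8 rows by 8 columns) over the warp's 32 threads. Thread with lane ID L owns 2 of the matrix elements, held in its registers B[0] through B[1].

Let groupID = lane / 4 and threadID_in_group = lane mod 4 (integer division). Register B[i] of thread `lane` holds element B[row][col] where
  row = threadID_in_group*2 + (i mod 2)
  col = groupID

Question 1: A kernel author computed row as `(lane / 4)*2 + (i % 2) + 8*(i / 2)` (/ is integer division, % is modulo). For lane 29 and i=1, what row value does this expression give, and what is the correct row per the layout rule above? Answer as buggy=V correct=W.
buggy=15 correct=3

`(lane / 4)*2 + (i % 2) + 8*(i / 2)`[29,1]=>15
lane 29=>29/4=7, 29 mod 4=1
i=1  r:2·1+1=>3  c:7
row: 15 vs 3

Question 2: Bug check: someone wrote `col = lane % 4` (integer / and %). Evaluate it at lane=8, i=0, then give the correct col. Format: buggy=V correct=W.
`lane % 4`[8,0]⇒0
lane 8: gr=2 (8/4), th=0 (8%4)
i=0: r=0*2+0=0, c=gr=2
col: 0 vs 2

buggy=0 correct=2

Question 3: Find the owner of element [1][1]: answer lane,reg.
4,1

c:1=>grp=1  r:1=>tig=0,lo=1
L=1*4+0=4  i=1=1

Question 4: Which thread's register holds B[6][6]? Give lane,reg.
c=6→G=6  r=6→T=3,p=0
L=6*4+3=27  i=0=0

27,0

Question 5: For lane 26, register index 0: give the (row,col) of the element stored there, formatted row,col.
lane 26: gid=6 (26/4), tid=2 (26%4)
i=0: r=2*2+0=4, c=gid=6

4,6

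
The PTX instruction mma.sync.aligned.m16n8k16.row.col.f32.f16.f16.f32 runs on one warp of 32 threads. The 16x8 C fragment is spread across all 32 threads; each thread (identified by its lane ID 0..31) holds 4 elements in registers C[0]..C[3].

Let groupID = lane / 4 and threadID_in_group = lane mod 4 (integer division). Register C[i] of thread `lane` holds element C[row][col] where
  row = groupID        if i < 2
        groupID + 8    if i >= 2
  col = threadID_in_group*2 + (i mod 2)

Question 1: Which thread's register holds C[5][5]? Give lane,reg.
r:5=>grp=5,rB=0  c:5=>tig=2,lo=1
L=5*4+2=22  i=0*2+1=1

22,1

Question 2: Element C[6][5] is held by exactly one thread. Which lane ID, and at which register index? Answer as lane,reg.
26,1

r: 6->gid=6,r8=0  c: 5->tid=2,i&1=1
L=6*4+2=26  i=0*2+1=1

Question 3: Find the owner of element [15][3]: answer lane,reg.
29,3

r=15⇒gr=7,Rb=1  c=3⇒th=1,odd=1
L=7*4+1=29  i=1*2+1=3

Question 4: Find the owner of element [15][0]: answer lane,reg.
28,2

r: 15->gid=7,r8=1  c: 0->tid=0,i&1=0
L=7*4+0=28  i=1*2+0=2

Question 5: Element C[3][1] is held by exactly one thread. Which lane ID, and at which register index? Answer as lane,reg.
12,1

r: 3->gid=3,r8=0  c: 1->tid=0,i&1=1
L=3*4+0=12  i=0*2+1=1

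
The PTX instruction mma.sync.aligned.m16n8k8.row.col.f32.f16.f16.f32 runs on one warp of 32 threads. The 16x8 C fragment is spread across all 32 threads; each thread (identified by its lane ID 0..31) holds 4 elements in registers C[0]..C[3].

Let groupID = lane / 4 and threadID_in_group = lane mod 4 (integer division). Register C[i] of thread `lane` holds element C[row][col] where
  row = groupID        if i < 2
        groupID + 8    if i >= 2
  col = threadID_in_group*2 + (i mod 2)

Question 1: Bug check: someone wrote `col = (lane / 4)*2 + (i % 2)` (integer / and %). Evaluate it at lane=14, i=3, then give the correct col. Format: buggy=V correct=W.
`(lane / 4)*2 + (i % 2)`[14,3]=>7
14: grp=3,tig=2
[3] (3+8,2*2+1) = (11,5)
col: 7 vs 5

buggy=7 correct=5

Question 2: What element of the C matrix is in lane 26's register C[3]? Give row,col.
14,5

lane 26: grp=6 (26/4), tig=2 (26%4)
i=3: r=6+8=14, c=2*2+1=5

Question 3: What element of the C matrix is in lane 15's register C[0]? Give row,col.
L=15=>grp=15>>2=3, tig=15&3=3
[0]=>row 3+0=3  col 3·2+0=6

3,6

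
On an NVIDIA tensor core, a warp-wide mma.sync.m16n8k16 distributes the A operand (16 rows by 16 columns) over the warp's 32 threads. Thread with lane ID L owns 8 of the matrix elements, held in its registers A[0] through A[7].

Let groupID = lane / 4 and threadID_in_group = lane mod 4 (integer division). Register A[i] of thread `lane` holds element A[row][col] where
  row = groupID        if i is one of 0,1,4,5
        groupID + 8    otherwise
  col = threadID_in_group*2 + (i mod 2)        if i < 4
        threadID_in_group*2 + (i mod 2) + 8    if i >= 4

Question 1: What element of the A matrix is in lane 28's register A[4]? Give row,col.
lane 28: g=7 (28/4), t=0 (28%4)
i=4: r=7+0=7, c=0*2+0+8=8

7,8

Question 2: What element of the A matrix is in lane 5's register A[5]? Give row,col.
5: gr=1,th=1
[5] (1+0,1*2+1+8) = (1,11)

1,11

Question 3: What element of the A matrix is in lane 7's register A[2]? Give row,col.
L=7->g=7>>2=1, t=7&3=3
[2]->row 1+8=9  col 3·2+0+0=6

9,6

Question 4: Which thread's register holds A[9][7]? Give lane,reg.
r=9->g=1,rb=1  c=7->cb=0,t=3,b0=1
L=1*4+3=7  i=0*4+1*2+1=3

7,3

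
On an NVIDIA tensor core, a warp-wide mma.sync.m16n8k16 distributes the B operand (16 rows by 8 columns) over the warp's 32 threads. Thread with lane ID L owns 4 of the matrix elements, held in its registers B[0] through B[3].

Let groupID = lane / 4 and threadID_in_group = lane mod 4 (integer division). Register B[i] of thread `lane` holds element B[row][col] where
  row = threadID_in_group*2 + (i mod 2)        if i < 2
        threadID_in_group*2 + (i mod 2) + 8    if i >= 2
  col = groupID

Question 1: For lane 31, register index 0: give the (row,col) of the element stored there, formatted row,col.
6,7

31: G=7,T=3
[0] (3*2+0+0,7) = (6,7)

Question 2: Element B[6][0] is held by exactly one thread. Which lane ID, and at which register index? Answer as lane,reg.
3,0

c:0=>grp=0  r:6=>rB=0,tig=3,lo=0
L=0*4+3=3  i=0*2+0=0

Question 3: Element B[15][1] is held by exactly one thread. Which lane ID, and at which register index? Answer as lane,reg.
c=1⇒gr=1  r=15⇒Rb=1,th=3,odd=1
L=1*4+3=7  i=1*2+1=3

7,3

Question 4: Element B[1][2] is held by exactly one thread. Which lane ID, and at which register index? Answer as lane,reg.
c=2->g=2  r=1->rb=0,t=0,b0=1
L=2*4+0=8  i=0*2+1=1

8,1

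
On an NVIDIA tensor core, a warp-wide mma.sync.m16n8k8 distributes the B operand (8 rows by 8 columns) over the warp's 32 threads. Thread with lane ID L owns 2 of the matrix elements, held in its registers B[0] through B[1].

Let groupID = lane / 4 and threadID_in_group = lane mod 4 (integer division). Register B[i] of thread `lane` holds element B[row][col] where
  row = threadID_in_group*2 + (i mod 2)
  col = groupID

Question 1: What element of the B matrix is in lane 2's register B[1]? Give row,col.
lane 2: G=0 (2/4), T=2 (2%4)
i=1: r=2*2+1=5, c=G=0

5,0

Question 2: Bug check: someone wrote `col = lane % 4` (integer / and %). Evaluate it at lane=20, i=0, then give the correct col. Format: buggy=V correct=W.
`lane % 4`[20,0]->0
20: gid=5,tid=0
[0] (0*2+0,5) = (0,5)
col: 0 vs 5

buggy=0 correct=5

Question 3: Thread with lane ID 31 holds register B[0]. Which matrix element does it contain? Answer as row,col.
lane 31: grp=7 (31/4), tig=3 (31%4)
i=0: r=3*2+0=6, c=grp=7

6,7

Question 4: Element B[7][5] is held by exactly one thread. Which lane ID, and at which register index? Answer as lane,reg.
c=5⇒gr=5  r=7⇒th=3,odd=1
L=5*4+3=23  i=1=1

23,1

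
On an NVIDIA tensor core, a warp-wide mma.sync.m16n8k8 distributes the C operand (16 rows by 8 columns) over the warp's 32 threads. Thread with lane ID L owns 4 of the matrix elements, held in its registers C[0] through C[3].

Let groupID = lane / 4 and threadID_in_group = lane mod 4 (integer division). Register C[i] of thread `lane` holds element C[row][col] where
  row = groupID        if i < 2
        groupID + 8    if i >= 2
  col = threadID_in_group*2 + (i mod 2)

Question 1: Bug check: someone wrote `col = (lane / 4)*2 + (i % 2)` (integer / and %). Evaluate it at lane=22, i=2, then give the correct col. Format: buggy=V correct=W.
`(lane / 4)*2 + (i % 2)`[22,2]=>10
L=22=>grp=22>>2=5, tig=22&3=2
[2]=>row 5+8=13  col 2·2+0=4
col: 10 vs 4

buggy=10 correct=4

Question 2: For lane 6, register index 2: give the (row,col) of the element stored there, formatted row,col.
6: grp=1,tig=2
[2] (1+8,2*2+0) = (9,4)

9,4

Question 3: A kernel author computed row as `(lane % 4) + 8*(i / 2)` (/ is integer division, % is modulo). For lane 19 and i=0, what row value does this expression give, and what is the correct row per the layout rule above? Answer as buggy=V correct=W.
`(lane % 4) + 8*(i / 2)`[19,0]→3
lane 19: G=4 (19/4), T=3 (19%4)
i=0: r=4+0=4, c=3*2+0=6
row: 3 vs 4

buggy=3 correct=4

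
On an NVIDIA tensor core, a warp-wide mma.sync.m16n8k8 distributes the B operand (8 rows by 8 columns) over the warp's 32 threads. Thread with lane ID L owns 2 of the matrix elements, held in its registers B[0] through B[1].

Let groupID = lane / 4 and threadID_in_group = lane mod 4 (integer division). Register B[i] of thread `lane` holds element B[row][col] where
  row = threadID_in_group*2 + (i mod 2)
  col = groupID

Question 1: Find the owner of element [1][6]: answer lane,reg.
24,1

c:6=>grp=6  r:1=>tig=0,lo=1
L=6*4+0=24  i=1=1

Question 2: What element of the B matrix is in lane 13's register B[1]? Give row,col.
3,3

13: G=3,T=1
[1] (1*2+1,3) = (3,3)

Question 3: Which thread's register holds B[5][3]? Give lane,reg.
14,1

c: 3->gid=3  r: 5->tid=2,i&1=1
L=3*4+2=14  i=1=1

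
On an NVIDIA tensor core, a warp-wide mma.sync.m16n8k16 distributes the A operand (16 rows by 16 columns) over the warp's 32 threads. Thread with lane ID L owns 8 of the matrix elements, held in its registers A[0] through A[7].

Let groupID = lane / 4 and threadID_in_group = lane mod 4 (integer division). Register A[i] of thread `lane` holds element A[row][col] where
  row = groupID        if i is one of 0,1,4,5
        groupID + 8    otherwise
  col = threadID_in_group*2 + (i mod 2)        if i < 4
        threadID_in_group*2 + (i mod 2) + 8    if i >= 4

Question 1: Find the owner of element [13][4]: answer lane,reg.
22,2

r: 13->gid=5,r8=1  c: 4->c8=0,tid=2,i&1=0
L=5*4+2=22  i=0*4+1*2+0=2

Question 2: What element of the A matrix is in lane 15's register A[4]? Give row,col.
lane 15->15/4=3, 15 mod 4=3
i=4  r:3+0->3  c:2·3+0+8->14

3,14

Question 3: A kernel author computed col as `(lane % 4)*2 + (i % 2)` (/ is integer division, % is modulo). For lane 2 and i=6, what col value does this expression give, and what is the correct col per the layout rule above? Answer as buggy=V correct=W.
buggy=4 correct=12

`(lane % 4)*2 + (i % 2)`[2,6]->4
lane 2: g=0 (2/4), t=2 (2%4)
i=6: r=0+8=8, c=2*2+0+8=12
col: 4 vs 12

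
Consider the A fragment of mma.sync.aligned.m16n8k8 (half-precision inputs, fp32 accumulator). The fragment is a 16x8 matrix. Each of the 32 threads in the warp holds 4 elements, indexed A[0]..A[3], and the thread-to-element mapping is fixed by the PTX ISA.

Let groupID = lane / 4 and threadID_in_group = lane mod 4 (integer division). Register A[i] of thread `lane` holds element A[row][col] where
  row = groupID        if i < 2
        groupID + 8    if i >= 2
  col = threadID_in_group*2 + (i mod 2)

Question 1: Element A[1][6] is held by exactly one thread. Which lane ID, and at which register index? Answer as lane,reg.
r=1→G=1,rhi=0  c=6→T=3,p=0
L=1*4+3=7  i=0*2+0=0

7,0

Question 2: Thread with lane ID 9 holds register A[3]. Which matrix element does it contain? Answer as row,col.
10,3

L=9=>grp=9>>2=2, tig=9&3=1
[3]=>row 2+8=10  col 1·2+1=3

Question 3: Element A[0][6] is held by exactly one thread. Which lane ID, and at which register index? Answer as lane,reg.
r: 0->gid=0,r8=0  c: 6->tid=3,i&1=0
L=0*4+3=3  i=0*2+0=0

3,0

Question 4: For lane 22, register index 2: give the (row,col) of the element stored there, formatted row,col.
13,4

22: grp=5,tig=2
[2] (5+8,2*2+0) = (13,4)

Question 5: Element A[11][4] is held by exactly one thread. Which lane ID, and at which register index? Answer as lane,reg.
r=11⇒gr=3,Rb=1  c=4⇒th=2,odd=0
L=3*4+2=14  i=1*2+0=2

14,2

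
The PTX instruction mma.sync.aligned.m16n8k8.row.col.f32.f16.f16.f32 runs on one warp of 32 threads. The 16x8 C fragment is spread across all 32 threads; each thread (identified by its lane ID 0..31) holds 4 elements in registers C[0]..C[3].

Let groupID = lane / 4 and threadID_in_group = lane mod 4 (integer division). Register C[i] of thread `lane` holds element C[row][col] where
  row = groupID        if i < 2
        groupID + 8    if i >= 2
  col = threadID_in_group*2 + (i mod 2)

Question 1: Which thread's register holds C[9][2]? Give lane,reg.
5,2

r=9→G=1,rhi=1  c=2→T=1,p=0
L=1*4+1=5  i=1*2+0=2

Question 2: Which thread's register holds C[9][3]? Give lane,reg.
r: 9->gid=1,r8=1  c: 3->tid=1,i&1=1
L=1*4+1=5  i=1*2+1=3

5,3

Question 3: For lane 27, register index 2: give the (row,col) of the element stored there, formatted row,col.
L=27->gid=27>>2=6, tid=27&3=3
[2]->row 6+8=14  col 3·2+0=6

14,6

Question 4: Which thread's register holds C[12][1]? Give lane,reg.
16,3

r=12->g=4,rb=1  c=1->t=0,b0=1
L=4*4+0=16  i=1*2+1=3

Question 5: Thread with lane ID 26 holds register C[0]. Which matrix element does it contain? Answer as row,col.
6,4

26: G=6,T=2
[0] (6+0,2*2+0) = (6,4)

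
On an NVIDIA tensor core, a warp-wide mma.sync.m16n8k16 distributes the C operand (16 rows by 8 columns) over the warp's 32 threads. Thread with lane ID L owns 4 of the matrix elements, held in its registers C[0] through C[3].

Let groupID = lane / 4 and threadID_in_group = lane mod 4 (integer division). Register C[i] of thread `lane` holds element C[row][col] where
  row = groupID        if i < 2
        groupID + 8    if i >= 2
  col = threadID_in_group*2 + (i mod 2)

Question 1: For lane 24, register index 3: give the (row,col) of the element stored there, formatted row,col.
24: G=6,T=0
[3] (6+8,0*2+1) = (14,1)

14,1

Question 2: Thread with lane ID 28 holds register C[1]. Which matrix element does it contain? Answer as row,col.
lane 28: grp=7 (28/4), tig=0 (28%4)
i=1: r=7+0=7, c=0*2+1=1

7,1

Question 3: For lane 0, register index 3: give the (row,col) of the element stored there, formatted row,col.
L=0->gid=0>>2=0, tid=0&3=0
[3]->row 0+8=8  col 0·2+1=1

8,1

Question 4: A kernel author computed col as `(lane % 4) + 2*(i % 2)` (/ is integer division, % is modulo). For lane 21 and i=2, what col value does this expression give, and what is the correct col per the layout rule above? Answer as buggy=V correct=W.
buggy=1 correct=2

`(lane % 4) + 2*(i % 2)`[21,2]->1
L=21->gid=21>>2=5, tid=21&3=1
[2]->row 5+8=13  col 1·2+0=2
col: 1 vs 2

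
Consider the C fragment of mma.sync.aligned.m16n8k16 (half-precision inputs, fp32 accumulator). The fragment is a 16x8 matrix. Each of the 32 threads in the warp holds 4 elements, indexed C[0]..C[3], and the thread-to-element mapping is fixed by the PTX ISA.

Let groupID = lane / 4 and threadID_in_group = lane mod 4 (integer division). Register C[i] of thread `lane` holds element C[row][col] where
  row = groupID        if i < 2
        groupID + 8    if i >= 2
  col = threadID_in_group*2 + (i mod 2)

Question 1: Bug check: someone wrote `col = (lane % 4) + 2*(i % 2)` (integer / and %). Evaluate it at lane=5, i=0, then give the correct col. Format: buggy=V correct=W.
buggy=1 correct=2

`(lane % 4) + 2*(i % 2)`[5,0]->1
lane 5: g=1 (5/4), t=1 (5%4)
i=0: r=1+0=1, c=1*2+0=2
col: 1 vs 2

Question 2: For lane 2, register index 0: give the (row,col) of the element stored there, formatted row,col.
2: G=0,T=2
[0] (0+0,2*2+0) = (0,4)

0,4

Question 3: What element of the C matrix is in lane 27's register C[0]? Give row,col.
27: G=6,T=3
[0] (6+0,3*2+0) = (6,6)

6,6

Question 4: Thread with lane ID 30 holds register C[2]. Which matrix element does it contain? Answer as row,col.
15,4

L=30→G=30>>2=7, T=30&3=2
[2]→row 7+8=15  col 2·2+0=4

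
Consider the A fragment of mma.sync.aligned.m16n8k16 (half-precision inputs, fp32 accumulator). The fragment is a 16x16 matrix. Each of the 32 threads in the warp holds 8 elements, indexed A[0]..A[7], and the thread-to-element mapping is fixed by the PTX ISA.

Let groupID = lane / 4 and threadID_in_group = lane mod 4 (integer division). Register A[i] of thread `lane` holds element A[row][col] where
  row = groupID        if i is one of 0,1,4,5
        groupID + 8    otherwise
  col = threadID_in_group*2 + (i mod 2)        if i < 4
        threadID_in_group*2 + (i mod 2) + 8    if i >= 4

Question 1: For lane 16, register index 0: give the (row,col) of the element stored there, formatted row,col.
L=16->g=16>>2=4, t=16&3=0
[0]->row 4+0=4  col 0·2+0+0=0

4,0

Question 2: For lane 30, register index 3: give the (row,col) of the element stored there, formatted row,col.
15,5

L=30⇒gr=30>>2=7, th=30&3=2
[3]⇒row 7+8=15  col 2·2+1+0=5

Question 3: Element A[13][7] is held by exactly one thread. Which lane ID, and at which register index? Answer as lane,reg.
r=13⇒gr=5,Rb=1  c=7⇒Cb=0,th=3,odd=1
L=5*4+3=23  i=0*4+1*2+1=3

23,3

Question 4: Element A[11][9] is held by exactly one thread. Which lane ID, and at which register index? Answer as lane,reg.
r: 11->gid=3,r8=1  c: 9->c8=1,tid=0,i&1=1
L=3*4+0=12  i=1*4+1*2+1=7

12,7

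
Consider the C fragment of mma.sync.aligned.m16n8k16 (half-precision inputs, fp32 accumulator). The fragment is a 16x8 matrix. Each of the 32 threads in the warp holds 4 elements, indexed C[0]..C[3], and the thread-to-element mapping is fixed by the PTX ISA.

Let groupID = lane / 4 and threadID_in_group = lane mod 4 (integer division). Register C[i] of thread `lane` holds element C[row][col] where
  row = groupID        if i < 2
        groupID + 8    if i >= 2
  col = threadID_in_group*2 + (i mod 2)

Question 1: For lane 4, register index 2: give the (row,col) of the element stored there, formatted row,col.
9,0

4: G=1,T=0
[2] (1+8,0*2+0) = (9,0)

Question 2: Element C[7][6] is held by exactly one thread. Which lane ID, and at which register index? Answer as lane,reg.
r=7→G=7,rhi=0  c=6→T=3,p=0
L=7*4+3=31  i=0*2+0=0

31,0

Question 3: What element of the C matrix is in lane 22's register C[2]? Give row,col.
lane 22: grp=5 (22/4), tig=2 (22%4)
i=2: r=5+8=13, c=2*2+0=4

13,4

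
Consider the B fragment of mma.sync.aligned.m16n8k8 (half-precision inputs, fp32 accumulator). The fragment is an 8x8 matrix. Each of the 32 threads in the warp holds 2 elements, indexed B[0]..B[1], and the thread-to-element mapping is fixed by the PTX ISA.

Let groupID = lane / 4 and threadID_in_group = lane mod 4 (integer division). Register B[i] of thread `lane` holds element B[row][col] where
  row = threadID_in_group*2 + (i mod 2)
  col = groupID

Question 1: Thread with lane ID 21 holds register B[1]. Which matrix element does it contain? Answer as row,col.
3,5

lane 21: grp=5 (21/4), tig=1 (21%4)
i=1: r=1*2+1=3, c=grp=5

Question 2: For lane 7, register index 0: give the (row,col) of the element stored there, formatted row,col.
7: G=1,T=3
[0] (3*2+0,1) = (6,1)

6,1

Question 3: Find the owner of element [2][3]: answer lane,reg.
13,0

c:3=>grp=3  r:2=>tig=1,lo=0
L=3*4+1=13  i=0=0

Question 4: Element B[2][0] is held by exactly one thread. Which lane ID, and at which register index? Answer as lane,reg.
1,0

c=0⇒gr=0  r=2⇒th=1,odd=0
L=0*4+1=1  i=0=0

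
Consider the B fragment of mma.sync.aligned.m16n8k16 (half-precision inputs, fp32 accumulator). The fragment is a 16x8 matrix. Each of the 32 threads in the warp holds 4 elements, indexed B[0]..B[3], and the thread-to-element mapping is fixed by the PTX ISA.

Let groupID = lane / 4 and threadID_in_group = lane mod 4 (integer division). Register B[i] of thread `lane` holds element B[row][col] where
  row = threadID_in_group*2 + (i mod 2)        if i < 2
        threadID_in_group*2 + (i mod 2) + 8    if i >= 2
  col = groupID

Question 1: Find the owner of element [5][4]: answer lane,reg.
18,1

c=4->g=4  r=5->rb=0,t=2,b0=1
L=4*4+2=18  i=0*2+1=1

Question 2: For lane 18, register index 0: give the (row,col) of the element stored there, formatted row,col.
4,4

L=18->g=18>>2=4, t=18&3=2
[0]->row 2·2+0+0=4  col g=4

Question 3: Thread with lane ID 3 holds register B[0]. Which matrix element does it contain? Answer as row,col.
lane 3: gid=0 (3/4), tid=3 (3%4)
i=0: r=3*2+0+0=6, c=gid=0

6,0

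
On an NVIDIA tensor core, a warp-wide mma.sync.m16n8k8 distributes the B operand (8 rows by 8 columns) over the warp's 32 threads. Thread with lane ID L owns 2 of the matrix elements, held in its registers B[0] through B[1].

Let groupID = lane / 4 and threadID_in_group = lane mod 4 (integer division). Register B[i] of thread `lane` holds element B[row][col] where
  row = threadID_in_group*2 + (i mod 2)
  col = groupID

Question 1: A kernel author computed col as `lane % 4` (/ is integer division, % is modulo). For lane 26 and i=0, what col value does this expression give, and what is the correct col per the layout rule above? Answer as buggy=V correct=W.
`lane % 4`[26,0]->2
26: g=6,t=2
[0] (2*2+0,6) = (4,6)
col: 2 vs 6

buggy=2 correct=6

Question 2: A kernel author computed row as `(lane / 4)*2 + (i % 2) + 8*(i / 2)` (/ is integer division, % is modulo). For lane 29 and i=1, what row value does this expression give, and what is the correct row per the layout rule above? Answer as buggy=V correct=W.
buggy=15 correct=3

`(lane / 4)*2 + (i % 2) + 8*(i / 2)`[29,1]⇒15
29: gr=7,th=1
[1] (1*2+1,7) = (3,7)
row: 15 vs 3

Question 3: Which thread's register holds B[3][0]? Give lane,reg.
1,1

c:0=>grp=0  r:3=>tig=1,lo=1
L=0*4+1=1  i=1=1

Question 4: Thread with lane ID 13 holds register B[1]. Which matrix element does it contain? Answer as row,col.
13: gid=3,tid=1
[1] (1*2+1,3) = (3,3)

3,3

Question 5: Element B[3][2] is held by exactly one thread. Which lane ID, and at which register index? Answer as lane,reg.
c=2⇒gr=2  r=3⇒th=1,odd=1
L=2*4+1=9  i=1=1

9,1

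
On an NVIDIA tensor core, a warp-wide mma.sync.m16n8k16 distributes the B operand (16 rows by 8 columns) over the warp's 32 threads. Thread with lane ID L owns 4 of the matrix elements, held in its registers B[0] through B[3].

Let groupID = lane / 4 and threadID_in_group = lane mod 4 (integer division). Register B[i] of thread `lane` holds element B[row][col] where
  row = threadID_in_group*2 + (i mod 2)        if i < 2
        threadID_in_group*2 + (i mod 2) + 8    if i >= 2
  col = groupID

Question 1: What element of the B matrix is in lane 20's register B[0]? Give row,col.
lane 20: gr=5 (20/4), th=0 (20%4)
i=0: r=0*2+0+0=0, c=gr=5

0,5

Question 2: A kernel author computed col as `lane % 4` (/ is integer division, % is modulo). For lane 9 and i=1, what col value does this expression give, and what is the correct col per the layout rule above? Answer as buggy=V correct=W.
`lane % 4`[9,1]->1
9: gid=2,tid=1
[1] (1*2+1+0,2) = (3,2)
col: 1 vs 2

buggy=1 correct=2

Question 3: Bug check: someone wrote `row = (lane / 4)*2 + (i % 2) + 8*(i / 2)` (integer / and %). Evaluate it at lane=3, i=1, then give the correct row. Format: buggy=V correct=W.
`(lane / 4)*2 + (i % 2) + 8*(i / 2)`[3,1]→1
lane 3: G=0 (3/4), T=3 (3%4)
i=1: r=3*2+1+0=7, c=G=0
row: 1 vs 7

buggy=1 correct=7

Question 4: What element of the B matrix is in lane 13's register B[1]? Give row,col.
lane 13: gid=3 (13/4), tid=1 (13%4)
i=1: r=1*2+1+0=3, c=gid=3

3,3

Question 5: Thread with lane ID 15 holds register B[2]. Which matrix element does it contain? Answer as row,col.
L=15=>grp=15>>2=3, tig=15&3=3
[2]=>row 3·2+0+8=14  col grp=3

14,3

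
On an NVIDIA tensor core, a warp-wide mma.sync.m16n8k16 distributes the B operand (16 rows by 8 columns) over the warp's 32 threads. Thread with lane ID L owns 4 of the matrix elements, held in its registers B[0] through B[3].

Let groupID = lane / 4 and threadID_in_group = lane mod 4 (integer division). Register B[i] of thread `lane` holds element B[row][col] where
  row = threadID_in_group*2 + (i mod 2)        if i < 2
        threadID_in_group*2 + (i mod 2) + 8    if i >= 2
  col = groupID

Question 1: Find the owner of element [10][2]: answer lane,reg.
c: 2->gid=2  r: 10->r8=1,tid=1,i&1=0
L=2*4+1=9  i=1*2+0=2

9,2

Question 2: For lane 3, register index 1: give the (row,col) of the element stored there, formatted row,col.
L=3->g=3>>2=0, t=3&3=3
[1]->row 3·2+1+0=7  col g=0

7,0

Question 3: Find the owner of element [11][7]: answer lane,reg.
c=7->g=7  r=11->rb=1,t=1,b0=1
L=7*4+1=29  i=1*2+1=3

29,3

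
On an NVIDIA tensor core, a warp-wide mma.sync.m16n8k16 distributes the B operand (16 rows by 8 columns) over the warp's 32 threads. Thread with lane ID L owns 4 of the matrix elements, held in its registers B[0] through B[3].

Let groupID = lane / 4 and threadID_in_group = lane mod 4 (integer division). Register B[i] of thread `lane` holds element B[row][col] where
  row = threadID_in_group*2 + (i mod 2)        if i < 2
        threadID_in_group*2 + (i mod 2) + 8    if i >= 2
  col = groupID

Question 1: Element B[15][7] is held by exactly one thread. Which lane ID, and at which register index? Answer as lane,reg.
31,3

c=7⇒gr=7  r=15⇒Rb=1,th=3,odd=1
L=7*4+3=31  i=1*2+1=3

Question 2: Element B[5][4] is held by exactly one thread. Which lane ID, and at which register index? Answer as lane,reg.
18,1

c=4->g=4  r=5->rb=0,t=2,b0=1
L=4*4+2=18  i=0*2+1=1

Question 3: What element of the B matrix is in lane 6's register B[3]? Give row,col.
lane 6->6/4=1, 6 mod 4=2
i=3  r:2·2+1+8->13  c:1

13,1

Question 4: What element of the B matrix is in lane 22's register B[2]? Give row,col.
lane 22: gid=5 (22/4), tid=2 (22%4)
i=2: r=2*2+0+8=12, c=gid=5

12,5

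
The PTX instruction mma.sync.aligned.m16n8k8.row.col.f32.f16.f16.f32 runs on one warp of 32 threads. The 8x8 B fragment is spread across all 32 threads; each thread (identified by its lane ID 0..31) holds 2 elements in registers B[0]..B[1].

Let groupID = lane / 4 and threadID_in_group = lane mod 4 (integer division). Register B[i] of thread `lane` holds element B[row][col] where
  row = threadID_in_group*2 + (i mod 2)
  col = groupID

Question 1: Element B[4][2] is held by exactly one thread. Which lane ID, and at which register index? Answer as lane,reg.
10,0

c: 2->gid=2  r: 4->tid=2,i&1=0
L=2*4+2=10  i=0=0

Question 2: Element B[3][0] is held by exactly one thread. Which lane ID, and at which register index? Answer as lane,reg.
c=0→G=0  r=3→T=1,p=1
L=0*4+1=1  i=1=1

1,1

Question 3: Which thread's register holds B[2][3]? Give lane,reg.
c=3⇒gr=3  r=2⇒th=1,odd=0
L=3*4+1=13  i=0=0

13,0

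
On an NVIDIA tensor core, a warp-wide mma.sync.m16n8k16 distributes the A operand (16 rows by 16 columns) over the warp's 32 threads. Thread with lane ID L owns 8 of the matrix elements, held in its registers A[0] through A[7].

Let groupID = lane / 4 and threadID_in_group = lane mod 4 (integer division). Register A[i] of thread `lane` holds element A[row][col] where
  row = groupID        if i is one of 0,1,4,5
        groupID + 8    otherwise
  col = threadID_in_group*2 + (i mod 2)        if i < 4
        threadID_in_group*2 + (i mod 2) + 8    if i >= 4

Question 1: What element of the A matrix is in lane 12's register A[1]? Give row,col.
3,1

L=12->g=12>>2=3, t=12&3=0
[1]->row 3+0=3  col 0·2+1+0=1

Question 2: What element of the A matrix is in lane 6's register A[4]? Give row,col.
1,12

L=6⇒gr=6>>2=1, th=6&3=2
[4]⇒row 1+0=1  col 2·2+0+8=12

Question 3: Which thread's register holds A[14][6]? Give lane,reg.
r:14=>grp=6,rB=1  c:6=>cB=0,tig=3,lo=0
L=6*4+3=27  i=0*4+1*2+0=2

27,2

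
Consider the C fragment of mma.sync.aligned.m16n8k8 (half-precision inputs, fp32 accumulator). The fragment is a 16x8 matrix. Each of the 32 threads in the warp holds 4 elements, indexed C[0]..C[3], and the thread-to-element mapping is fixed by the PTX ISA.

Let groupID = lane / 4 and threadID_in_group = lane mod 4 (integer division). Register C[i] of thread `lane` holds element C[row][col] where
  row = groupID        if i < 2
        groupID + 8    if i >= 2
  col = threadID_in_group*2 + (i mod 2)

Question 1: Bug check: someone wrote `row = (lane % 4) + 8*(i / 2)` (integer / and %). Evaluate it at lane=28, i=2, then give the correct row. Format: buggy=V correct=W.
buggy=8 correct=15

`(lane % 4) + 8*(i / 2)`[28,2]→8
L=28→G=28>>2=7, T=28&3=0
[2]→row 7+8=15  col 0·2+0=0
row: 8 vs 15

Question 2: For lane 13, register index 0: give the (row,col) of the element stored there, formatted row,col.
lane 13->13/4=3, 13 mod 4=1
i=0  r:3+0->3  c:2·1+0->2

3,2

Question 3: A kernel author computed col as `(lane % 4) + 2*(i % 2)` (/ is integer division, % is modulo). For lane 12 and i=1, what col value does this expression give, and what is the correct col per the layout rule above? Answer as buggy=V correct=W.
`(lane % 4) + 2*(i % 2)`[12,1]->2
L=12->gid=12>>2=3, tid=12&3=0
[1]->row 3+0=3  col 0·2+1=1
col: 2 vs 1

buggy=2 correct=1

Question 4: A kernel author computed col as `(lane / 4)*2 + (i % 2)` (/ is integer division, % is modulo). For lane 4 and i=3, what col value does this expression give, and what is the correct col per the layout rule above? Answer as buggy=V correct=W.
buggy=3 correct=1

`(lane / 4)*2 + (i % 2)`[4,3]=>3
L=4=>grp=4>>2=1, tig=4&3=0
[3]=>row 1+8=9  col 0·2+1=1
col: 3 vs 1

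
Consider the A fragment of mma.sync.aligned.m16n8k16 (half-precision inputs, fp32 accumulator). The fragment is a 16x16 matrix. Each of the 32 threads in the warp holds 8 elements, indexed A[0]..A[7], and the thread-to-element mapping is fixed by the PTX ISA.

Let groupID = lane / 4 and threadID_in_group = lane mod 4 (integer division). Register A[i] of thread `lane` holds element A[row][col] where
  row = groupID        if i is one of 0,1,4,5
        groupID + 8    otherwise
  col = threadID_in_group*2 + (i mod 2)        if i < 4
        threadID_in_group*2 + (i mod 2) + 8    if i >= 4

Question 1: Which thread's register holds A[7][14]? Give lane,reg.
31,4

r=7⇒gr=7,Rb=0  c=14⇒Cb=1,th=3,odd=0
L=7*4+3=31  i=1*4+0*2+0=4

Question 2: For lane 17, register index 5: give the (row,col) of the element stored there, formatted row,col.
17: G=4,T=1
[5] (4+0,1*2+1+8) = (4,11)

4,11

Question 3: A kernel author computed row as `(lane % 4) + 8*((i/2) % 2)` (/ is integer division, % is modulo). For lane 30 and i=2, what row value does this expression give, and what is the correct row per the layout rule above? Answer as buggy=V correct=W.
`(lane % 4) + 8*((i/2) % 2)`[30,2]->10
30: gid=7,tid=2
[2] (7+8,2*2+0+0) = (15,4)
row: 10 vs 15

buggy=10 correct=15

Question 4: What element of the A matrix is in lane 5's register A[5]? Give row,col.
1,11

L=5→G=5>>2=1, T=5&3=1
[5]→row 1+0=1  col 1·2+1+8=11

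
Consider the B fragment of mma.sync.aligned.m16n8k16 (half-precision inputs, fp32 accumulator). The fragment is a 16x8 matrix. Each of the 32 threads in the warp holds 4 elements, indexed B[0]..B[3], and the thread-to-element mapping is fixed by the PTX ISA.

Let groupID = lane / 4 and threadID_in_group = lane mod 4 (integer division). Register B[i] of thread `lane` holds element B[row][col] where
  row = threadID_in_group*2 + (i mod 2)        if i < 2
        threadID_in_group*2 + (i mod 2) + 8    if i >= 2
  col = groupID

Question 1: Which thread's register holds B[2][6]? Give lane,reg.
c:6=>grp=6  r:2=>rB=0,tig=1,lo=0
L=6*4+1=25  i=0*2+0=0

25,0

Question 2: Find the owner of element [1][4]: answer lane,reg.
16,1

c=4⇒gr=4  r=1⇒Rb=0,th=0,odd=1
L=4*4+0=16  i=0*2+1=1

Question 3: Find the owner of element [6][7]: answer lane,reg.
c=7→G=7  r=6→rhi=0,T=3,p=0
L=7*4+3=31  i=0*2+0=0

31,0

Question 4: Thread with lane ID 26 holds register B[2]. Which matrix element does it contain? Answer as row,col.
12,6

26: gid=6,tid=2
[2] (2*2+0+8,6) = (12,6)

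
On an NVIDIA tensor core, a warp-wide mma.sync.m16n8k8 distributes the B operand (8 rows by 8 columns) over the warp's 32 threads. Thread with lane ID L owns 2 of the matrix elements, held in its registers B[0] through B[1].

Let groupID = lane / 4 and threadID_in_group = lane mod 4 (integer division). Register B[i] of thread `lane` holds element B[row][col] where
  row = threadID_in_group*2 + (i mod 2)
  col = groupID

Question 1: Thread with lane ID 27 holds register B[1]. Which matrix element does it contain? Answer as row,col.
27: gid=6,tid=3
[1] (3*2+1,6) = (7,6)

7,6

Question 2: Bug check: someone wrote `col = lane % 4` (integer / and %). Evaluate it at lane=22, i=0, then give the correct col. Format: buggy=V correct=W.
`lane % 4`[22,0]->2
L=22->g=22>>2=5, t=22&3=2
[0]->row 2·2+0=4  col g=5
col: 2 vs 5

buggy=2 correct=5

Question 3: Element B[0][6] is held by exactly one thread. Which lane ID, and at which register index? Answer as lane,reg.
24,0

c: 6->gid=6  r: 0->tid=0,i&1=0
L=6*4+0=24  i=0=0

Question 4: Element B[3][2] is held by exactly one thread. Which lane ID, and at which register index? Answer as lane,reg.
c:2=>grp=2  r:3=>tig=1,lo=1
L=2*4+1=9  i=1=1

9,1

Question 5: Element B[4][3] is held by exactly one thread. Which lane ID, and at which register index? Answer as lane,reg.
14,0

c=3->g=3  r=4->t=2,b0=0
L=3*4+2=14  i=0=0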